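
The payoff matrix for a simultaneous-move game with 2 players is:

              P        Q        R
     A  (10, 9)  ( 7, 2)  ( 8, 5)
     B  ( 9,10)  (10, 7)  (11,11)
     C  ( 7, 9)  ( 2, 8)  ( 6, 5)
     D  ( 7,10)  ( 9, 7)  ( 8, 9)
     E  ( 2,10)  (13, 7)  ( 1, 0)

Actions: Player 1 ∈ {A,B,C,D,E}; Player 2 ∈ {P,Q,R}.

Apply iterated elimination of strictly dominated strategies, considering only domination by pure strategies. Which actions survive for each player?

Remaining: P1:{A,B} P2:{P,R}

P1 drop C (A beats it: P:10>7 Q:7>2 R:8>6)
P1 drop D (B beats it: P:9>7 Q:10>9 R:11>8)
P2 drop Q (P beats it: A:9>2 B:10>7 E:10>7)
P1 drop E (A beats it: P:10>2 R:8>1)
P1→{A,B} P2→{P,R}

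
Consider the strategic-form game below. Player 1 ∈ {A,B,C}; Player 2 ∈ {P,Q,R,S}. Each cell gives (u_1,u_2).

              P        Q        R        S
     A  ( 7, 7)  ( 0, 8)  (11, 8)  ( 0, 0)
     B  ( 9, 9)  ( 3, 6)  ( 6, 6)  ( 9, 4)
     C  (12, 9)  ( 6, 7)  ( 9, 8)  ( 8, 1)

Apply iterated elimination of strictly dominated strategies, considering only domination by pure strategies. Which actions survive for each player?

Remaining: P1:{A,C} P2:{P,Q,R}

P2 drop S (P beats it: A:7>0 B:9>4 C:9>1)
P1 drop B (C beats it: P:12>9 Q:6>3 R:9>6)
P1→{A,C} P2→{P,Q,R}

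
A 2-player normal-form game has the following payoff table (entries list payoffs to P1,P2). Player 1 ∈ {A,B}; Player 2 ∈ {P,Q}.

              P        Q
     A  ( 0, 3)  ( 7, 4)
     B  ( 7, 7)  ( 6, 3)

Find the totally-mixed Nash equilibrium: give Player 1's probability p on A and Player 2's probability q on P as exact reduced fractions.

P1 indiff ⇒ q·0+(1-q)·7 = q·7+(1-q)·6 ⇒ q(-7) = (1-q)(-1) ⇒ q = 1/8
P2 indiff ⇒ p·3+(1-p)·7 = p·4+(1-p)·3 ⇒ p(-1) = (1-p)(-4) ⇒ p = 4/5

(p,q) = (4/5, 1/8)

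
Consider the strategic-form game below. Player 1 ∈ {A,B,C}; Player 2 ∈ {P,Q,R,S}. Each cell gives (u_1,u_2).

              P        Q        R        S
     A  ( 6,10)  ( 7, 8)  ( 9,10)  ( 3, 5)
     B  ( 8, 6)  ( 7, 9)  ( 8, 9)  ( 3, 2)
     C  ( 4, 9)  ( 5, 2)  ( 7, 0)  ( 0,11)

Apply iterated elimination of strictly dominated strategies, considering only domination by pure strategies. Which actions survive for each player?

IESDS → P1:{A,B} P2:{P,Q,R}

P1 drop C (A beats it: P:6>4 Q:7>5 R:9>7 S:3>0)
P2 drop S (P beats it: A:10>5 B:6>2)
P1→{A,B} P2→{P,Q,R}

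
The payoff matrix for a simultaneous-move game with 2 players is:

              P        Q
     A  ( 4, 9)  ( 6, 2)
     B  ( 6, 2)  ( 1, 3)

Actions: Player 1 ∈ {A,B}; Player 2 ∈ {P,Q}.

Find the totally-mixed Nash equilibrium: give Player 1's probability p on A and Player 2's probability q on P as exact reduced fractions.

P1 indiff ⇒ q·4+(1-q)·6 = q·6+(1-q)·1 ⇒ q(-2) = (1-q)(-5) ⇒ q = 5/7
P2 indiff ⇒ p·9+(1-p)·2 = p·2+(1-p)·3 ⇒ p(7) = (1-p)(1) ⇒ p = 1/8

P1 mixes 1/8 on A; P2 mixes 5/7 on P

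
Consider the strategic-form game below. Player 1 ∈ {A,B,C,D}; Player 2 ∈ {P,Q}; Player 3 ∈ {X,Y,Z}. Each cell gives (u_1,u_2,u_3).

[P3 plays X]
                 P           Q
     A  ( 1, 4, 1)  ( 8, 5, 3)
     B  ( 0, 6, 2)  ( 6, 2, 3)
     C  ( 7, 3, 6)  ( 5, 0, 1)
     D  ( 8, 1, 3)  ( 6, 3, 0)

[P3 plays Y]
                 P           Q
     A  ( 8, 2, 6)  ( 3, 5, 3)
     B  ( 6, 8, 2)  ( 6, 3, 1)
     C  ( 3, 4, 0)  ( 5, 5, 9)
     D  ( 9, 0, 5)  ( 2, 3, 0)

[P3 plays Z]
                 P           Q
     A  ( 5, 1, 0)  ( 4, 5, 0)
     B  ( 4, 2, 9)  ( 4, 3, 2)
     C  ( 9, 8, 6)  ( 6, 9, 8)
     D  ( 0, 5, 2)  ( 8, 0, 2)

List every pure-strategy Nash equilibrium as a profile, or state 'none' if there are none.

NE set: (A,Q,X)

(A,P,X): not NE [P1→D gives 8>1; P2→Q gives 5>4; P3→Y gives 6>1]
(A,P,Y): not NE [P1→D gives 9>8; P2→Q gives 5>2]
(A,P,Z): not NE [P1→C gives 9>5; P2→Q gives 5>1; P3→Y gives 6>0]
(A,Q,X): NE
(A,Q,Y): not NE [P1→B gives 6>3]
(A,Q,Z): not NE [P1→D gives 8>4; P3→Y gives 3>0]
(B,P,X): not NE [P1→D gives 8>0; P3→Z gives 9>2]
(B,P,Y): not NE [P1→D gives 9>6; P3→Z gives 9>2]
(B,P,Z): not NE [P1→C gives 9>4; P2→Q gives 3>2]
(B,Q,X): not NE [P1→A gives 8>6; P2→P gives 6>2]
(B,Q,Y): not NE [P2→P gives 8>3; P3→X gives 3>1]
(B,Q,Z): not NE [P1→D gives 8>4; P3→X gives 3>2]
(C,P,X): not NE [P1→D gives 8>7]
(C,P,Y): not NE [P1→D gives 9>3; P2→Q gives 5>4; P3→Z gives 6>0]
(C,P,Z): not NE [P2→Q gives 9>8]
(C,Q,X): not NE [P1→A gives 8>5; P2→P gives 3>0; P3→Y gives 9>1]
(C,Q,Y): not NE [P1→B gives 6>5]
(C,Q,Z): not NE [P1→D gives 8>6; P3→Y gives 9>8]
(D,P,X): not NE [P2→Q gives 3>1; P3→Y gives 5>3]
(D,P,Y): not NE [P2→Q gives 3>0]
(D,P,Z): not NE [P1→C gives 9>0; P3→Y gives 5>2]
(D,Q,X): not NE [P1→A gives 8>6; P3→Z gives 2>0]
(D,Q,Y): not NE [P1→B gives 6>2; P3→Z gives 2>0]
(D,Q,Z): not NE [P2→P gives 5>0]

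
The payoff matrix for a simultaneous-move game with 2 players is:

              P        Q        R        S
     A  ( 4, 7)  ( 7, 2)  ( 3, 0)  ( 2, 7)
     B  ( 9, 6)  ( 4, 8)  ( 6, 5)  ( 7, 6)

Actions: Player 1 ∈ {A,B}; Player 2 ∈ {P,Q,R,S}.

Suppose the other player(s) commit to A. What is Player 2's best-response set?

u_2(P vs A) = 7
u_2(Q vs A) = 2
u_2(R vs A) = 0
u_2(S vs A) = 7
max payoff 7 at {P,S}

BR_2 = {P,S}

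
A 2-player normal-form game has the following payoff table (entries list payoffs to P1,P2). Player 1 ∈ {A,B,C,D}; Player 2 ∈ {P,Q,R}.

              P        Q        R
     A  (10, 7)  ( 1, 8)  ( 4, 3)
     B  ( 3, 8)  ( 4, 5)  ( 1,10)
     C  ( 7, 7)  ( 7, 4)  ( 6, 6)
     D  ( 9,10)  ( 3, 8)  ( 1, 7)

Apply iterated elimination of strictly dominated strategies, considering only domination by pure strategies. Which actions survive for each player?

P1 drop B (C beats it: P:7>3 Q:7>4 R:6>1)
P2 drop R (P beats it: A:7>3 C:7>6 D:10>7)
P1→{A,C,D} P2→{P,Q}

Remaining: P1:{A,C,D} P2:{P,Q}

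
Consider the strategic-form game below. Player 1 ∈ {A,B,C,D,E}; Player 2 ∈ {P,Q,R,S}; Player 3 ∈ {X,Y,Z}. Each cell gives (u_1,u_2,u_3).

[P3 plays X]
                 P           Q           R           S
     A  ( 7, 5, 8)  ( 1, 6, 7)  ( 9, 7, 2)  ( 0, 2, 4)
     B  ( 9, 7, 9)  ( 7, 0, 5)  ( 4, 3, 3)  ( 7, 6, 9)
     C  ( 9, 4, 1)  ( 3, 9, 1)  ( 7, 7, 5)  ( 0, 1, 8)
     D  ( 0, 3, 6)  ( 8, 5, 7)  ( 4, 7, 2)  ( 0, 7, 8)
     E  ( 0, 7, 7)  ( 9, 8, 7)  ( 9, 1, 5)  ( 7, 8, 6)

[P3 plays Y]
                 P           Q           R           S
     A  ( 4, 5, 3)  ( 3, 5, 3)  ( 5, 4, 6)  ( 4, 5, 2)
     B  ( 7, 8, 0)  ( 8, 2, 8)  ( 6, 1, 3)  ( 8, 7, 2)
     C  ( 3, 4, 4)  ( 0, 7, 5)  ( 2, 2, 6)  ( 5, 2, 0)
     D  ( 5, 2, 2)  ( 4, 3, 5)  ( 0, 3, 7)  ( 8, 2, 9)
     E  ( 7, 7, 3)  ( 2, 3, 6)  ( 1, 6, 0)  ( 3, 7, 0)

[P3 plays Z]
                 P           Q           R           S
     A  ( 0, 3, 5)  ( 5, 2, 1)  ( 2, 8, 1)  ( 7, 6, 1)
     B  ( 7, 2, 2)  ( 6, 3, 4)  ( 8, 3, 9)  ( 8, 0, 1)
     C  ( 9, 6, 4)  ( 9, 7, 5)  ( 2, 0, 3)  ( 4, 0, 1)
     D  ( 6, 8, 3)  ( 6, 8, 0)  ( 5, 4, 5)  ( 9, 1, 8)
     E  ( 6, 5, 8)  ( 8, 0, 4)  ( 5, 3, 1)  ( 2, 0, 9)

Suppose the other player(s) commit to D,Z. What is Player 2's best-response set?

P2 best: {P,Q}

u_2(P vs D,Z) = 8
u_2(Q vs D,Z) = 8
u_2(R vs D,Z) = 4
u_2(S vs D,Z) = 1
max payoff 8 at {P,Q}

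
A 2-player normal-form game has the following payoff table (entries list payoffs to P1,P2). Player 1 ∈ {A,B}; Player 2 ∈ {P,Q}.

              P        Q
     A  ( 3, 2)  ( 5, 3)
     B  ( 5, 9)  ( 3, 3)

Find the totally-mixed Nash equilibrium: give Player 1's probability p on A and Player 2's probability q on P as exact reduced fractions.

P1 indiff ⇒ q·3+(1-q)·5 = q·5+(1-q)·3 ⇒ q(-2) = (1-q)(-2) ⇒ q = 1/2
P2 indiff ⇒ p·2+(1-p)·9 = p·3+(1-p)·3 ⇒ p(-1) = (1-p)(-6) ⇒ p = 6/7

P1 mixes 6/7 on A; P2 mixes 1/2 on P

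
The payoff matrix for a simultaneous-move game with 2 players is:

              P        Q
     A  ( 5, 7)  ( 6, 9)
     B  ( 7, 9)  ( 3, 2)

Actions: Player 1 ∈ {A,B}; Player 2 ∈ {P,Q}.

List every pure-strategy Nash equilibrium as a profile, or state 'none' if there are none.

Nash profiles: (A,Q), (B,P)

(A,P): not NE [P1→B gives 7>5; P2→Q gives 9>7]
(A,Q): NE
(B,P): NE
(B,Q): not NE [P1→A gives 6>3; P2→P gives 9>2]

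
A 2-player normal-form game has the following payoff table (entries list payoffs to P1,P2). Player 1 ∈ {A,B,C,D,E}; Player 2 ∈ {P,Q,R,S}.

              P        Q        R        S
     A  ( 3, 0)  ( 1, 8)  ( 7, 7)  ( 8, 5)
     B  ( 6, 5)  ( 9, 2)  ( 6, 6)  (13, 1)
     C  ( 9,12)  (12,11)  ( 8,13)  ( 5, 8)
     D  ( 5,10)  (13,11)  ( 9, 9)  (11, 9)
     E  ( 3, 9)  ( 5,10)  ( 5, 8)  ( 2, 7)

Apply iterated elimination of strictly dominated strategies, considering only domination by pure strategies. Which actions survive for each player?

IESDS → P1:{C,D} P2:{P,Q,R}

P1 drop A (D beats it: P:5>3 Q:13>1 R:9>7 S:11>8)
P1 drop E (B beats it: P:6>3 Q:9>5 R:6>5 S:13>2)
P2 drop S (P beats it: B:5>1 C:12>8 D:10>9)
P1 drop B (C beats it: P:9>6 Q:12>9 R:8>6)
P1→{C,D} P2→{P,Q,R}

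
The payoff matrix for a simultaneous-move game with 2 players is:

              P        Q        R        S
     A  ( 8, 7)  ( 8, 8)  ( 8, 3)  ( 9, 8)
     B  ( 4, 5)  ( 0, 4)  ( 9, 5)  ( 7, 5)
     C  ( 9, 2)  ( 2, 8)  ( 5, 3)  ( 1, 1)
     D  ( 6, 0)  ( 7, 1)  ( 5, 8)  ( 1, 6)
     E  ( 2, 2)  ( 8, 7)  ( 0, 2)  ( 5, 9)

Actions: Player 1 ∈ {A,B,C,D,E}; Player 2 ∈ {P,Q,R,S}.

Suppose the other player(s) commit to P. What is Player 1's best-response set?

u_1(A vs P) = 8
u_1(B vs P) = 4
u_1(C vs P) = 9
u_1(D vs P) = 6
u_1(E vs P) = 2
max payoff 9 at {C}

P1 best: {C}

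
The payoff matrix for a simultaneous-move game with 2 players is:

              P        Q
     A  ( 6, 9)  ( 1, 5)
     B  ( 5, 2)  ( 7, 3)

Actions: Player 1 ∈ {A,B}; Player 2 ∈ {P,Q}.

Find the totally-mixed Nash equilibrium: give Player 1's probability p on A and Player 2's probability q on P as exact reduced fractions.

P1 mixes 1/5 on A; P2 mixes 6/7 on P

P1 indiff ⇒ q·6+(1-q)·1 = q·5+(1-q)·7 ⇒ q(1) = (1-q)(6) ⇒ q = 6/7
P2 indiff ⇒ p·9+(1-p)·2 = p·5+(1-p)·3 ⇒ p(4) = (1-p)(1) ⇒ p = 1/5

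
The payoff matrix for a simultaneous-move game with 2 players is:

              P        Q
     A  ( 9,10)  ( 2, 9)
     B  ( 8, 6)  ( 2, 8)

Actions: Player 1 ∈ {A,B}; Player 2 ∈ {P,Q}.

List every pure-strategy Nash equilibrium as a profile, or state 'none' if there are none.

(A,P): NE
(A,Q): not NE [P2→P gives 10>9]
(B,P): not NE [P1→A gives 9>8; P2→Q gives 8>6]
(B,Q): NE

PSNE = {(A,P), (B,Q)}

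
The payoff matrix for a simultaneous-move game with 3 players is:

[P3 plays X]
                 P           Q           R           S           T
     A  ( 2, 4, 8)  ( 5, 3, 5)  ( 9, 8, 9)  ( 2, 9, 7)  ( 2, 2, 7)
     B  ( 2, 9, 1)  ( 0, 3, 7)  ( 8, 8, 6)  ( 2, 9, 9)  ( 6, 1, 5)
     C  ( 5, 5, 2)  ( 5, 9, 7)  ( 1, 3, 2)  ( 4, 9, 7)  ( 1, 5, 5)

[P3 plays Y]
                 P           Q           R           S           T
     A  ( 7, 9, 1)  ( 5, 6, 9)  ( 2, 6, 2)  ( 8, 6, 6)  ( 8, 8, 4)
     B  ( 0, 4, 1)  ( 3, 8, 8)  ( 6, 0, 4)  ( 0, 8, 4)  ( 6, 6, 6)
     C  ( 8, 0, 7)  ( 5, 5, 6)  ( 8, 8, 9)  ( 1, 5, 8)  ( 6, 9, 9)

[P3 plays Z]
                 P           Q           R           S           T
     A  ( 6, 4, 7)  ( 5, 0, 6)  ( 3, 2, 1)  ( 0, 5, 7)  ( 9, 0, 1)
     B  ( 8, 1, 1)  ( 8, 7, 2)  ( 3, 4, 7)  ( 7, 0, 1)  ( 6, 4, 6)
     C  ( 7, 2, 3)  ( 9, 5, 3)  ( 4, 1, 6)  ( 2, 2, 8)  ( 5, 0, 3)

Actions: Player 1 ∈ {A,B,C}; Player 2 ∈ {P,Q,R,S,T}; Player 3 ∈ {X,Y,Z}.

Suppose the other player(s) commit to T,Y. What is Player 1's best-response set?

P1 best: {A}

u_1(A vs T,Y) = 8
u_1(B vs T,Y) = 6
u_1(C vs T,Y) = 6
max payoff 8 at {A}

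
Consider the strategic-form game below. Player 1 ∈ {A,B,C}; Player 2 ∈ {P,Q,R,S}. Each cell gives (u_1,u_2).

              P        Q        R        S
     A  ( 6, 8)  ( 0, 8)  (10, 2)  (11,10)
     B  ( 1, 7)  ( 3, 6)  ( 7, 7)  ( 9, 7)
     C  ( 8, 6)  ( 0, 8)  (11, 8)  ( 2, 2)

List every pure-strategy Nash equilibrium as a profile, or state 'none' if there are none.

(A,P): not NE [P1→C gives 8>6; P2→S gives 10>8]
(A,Q): not NE [P1→B gives 3>0; P2→S gives 10>8]
(A,R): not NE [P1→C gives 11>10; P2→S gives 10>2]
(A,S): NE
(B,P): not NE [P1→C gives 8>1]
(B,Q): not NE [P2→S gives 7>6]
(B,R): not NE [P1→C gives 11>7]
(B,S): not NE [P1→A gives 11>9]
(C,P): not NE [P2→R gives 8>6]
(C,Q): not NE [P1→B gives 3>0]
(C,R): NE
(C,S): not NE [P1→A gives 11>2; P2→R gives 8>2]

Nash profiles: (A,S), (C,R)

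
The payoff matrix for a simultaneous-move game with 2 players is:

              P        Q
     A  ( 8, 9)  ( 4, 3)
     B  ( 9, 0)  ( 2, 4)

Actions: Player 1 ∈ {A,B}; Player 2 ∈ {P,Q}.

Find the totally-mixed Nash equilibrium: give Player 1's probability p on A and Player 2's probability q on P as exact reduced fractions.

P1 indiff ⇒ q·8+(1-q)·4 = q·9+(1-q)·2 ⇒ q(-1) = (1-q)(-2) ⇒ q = 2/3
P2 indiff ⇒ p·9+(1-p)·0 = p·3+(1-p)·4 ⇒ p(6) = (1-p)(4) ⇒ p = 2/5

(p,q) = (2/5, 2/3)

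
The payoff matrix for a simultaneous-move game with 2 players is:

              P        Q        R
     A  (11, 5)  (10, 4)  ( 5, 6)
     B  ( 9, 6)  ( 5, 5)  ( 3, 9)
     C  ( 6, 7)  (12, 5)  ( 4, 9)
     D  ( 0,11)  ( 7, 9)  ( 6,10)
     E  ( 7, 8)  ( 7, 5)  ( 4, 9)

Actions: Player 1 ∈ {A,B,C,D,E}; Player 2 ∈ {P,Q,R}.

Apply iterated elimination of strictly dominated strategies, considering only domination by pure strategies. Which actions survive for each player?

P1 drop B (A beats it: P:11>9 Q:10>5 R:5>3)
P1 drop E (A beats it: P:11>7 Q:10>7 R:5>4)
P2 drop Q (P beats it: A:5>4 C:7>5 D:11>9)
P1 drop C (A beats it: P:11>6 R:5>4)
P1→{A,D} P2→{P,R}

Survivors P1:{A,D} P2:{P,R}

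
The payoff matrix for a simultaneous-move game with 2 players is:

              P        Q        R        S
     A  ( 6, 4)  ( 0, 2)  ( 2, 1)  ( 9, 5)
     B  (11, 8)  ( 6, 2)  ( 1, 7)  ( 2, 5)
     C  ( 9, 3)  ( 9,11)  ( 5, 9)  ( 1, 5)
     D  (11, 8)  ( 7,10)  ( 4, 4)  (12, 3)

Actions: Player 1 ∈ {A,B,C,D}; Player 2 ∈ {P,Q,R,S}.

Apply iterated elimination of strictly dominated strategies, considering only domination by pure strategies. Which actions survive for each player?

Remaining: P1:{B,C,D} P2:{P,Q,R}

P1 drop A (D beats it: P:11>6 Q:7>0 R:4>2 S:12>9)
P2 drop S (R beats it: B:7>5 C:9>5 D:4>3)
P1→{B,C,D} P2→{P,Q,R}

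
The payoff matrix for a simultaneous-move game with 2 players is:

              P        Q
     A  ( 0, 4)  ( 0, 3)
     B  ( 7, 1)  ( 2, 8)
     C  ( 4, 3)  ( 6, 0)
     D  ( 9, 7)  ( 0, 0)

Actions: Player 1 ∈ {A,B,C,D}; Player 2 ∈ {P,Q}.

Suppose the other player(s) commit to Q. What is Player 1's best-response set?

u_1(A vs Q) = 0
u_1(B vs Q) = 2
u_1(C vs Q) = 6
u_1(D vs Q) = 0
max payoff 6 at {C}

P1 best: {C}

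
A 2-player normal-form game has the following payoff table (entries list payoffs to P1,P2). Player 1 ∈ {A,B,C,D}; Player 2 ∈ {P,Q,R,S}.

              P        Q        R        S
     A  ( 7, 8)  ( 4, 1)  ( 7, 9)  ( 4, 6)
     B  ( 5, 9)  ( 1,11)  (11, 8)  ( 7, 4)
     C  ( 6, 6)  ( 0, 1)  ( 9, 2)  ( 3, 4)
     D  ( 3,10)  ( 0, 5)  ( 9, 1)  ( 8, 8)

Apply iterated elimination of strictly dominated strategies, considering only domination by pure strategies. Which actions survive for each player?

P2 drop S (P beats it: A:8>6 B:9>4 C:6>4 D:10>8)
P1 drop D (B beats it: P:5>3 Q:1>0 R:11>9)
P1→{A,B,C} P2→{P,Q,R}

Survivors P1:{A,B,C} P2:{P,Q,R}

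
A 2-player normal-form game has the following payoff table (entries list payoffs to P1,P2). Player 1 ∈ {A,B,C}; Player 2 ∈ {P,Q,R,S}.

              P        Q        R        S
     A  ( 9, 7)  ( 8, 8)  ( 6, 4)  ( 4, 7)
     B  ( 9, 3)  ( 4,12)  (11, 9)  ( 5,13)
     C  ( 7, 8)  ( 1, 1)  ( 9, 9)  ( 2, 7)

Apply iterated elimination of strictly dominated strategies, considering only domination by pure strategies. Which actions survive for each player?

Survivors P1:{A,B} P2:{Q,S}

P1 drop C (B beats it: P:9>7 Q:4>1 R:11>9 S:5>2)
P2 drop P (Q beats it: A:8>7 B:12>3)
P2 drop R (Q beats it: A:8>4 B:12>9)
P1→{A,B} P2→{Q,S}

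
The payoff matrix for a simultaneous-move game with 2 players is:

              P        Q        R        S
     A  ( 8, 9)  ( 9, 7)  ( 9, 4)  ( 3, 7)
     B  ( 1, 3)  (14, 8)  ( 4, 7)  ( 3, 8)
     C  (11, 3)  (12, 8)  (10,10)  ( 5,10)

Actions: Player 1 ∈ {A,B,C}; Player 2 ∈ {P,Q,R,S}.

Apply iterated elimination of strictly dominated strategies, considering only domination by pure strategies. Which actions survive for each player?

Survivors P1:{B,C} P2:{Q,R,S}

P1 drop A (C beats it: P:11>8 Q:12>9 R:10>9 S:5>3)
P2 drop P (Q beats it: B:8>3 C:8>3)
P1→{B,C} P2→{Q,R,S}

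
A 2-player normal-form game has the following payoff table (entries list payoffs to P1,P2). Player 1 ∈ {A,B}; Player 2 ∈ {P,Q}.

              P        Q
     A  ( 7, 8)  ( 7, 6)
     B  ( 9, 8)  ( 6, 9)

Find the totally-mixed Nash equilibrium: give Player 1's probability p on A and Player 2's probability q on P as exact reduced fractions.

P1 indiff ⇒ q·7+(1-q)·7 = q·9+(1-q)·6 ⇒ q(-2) = (1-q)(-1) ⇒ q = 1/3
P2 indiff ⇒ p·8+(1-p)·8 = p·6+(1-p)·9 ⇒ p(2) = (1-p)(1) ⇒ p = 1/3

p=1/3, q=1/3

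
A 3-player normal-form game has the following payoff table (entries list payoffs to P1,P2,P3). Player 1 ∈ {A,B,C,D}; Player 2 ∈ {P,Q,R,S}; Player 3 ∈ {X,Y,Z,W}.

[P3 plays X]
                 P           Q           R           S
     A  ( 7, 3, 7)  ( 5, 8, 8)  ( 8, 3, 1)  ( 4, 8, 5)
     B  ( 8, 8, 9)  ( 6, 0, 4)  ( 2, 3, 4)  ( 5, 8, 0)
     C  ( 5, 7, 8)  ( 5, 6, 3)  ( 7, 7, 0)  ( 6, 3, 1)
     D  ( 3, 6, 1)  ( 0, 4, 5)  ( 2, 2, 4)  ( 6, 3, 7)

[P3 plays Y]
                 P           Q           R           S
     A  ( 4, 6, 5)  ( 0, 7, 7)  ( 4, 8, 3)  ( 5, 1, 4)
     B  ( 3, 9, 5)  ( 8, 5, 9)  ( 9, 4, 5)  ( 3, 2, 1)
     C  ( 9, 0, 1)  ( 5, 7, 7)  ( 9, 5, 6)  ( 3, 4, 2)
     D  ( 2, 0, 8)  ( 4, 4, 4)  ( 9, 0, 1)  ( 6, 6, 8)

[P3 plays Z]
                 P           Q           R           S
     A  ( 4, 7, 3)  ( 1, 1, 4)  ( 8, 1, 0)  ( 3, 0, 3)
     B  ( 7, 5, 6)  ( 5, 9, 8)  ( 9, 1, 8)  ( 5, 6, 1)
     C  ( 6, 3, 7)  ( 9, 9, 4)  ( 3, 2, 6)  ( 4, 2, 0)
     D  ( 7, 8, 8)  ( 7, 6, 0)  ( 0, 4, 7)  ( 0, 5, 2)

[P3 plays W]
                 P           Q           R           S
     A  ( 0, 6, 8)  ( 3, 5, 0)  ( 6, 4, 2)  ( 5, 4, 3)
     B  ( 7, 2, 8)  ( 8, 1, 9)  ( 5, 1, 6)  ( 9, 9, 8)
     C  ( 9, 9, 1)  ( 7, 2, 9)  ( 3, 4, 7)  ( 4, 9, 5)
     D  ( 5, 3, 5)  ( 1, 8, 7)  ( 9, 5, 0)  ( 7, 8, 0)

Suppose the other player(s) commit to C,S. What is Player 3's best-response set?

P3 best: {W}

u_3(X vs C,S) = 1
u_3(Y vs C,S) = 2
u_3(Z vs C,S) = 0
u_3(W vs C,S) = 5
max payoff 5 at {W}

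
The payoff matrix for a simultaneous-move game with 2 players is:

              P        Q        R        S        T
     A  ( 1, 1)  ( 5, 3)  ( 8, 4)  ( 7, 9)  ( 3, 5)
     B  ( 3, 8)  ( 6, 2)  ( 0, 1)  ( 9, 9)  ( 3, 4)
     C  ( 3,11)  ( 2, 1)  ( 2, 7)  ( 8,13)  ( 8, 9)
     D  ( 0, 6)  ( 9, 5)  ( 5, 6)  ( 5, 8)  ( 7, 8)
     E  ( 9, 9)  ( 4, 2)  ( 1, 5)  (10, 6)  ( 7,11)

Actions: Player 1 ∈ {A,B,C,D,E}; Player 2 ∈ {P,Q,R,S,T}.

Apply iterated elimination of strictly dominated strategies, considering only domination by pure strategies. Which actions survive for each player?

Remaining: P1:{C,E} P2:{P,S,T}

P2 drop Q (S beats it: A:9>3 B:9>2 C:13>1 D:8>5 E:6>2)
P1 drop B (E beats it: P:9>3 R:1>0 S:10>9 T:7>3)
P2 drop R (S beats it: A:9>4 C:13>7 D:8>6 E:6>5)
P1 drop A (C beats it: P:3>1 S:8>7 T:8>3)
P1 drop D (C beats it: P:3>0 S:8>5 T:8>7)
P1→{C,E} P2→{P,S,T}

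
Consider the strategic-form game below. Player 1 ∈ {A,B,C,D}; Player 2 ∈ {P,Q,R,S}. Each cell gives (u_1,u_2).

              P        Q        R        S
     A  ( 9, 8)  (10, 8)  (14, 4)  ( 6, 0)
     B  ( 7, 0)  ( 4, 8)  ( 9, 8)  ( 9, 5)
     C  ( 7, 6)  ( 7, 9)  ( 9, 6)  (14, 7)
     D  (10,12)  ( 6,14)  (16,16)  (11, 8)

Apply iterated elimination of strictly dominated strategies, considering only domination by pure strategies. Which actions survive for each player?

P1 drop B (D beats it: P:10>7 Q:6>4 R:16>9 S:11>9)
P2 drop S (Q beats it: A:8>0 C:9>7 D:14>8)
P1 drop C (A beats it: P:9>7 Q:10>7 R:14>9)
P1→{A,D} P2→{P,Q,R}

Remaining: P1:{A,D} P2:{P,Q,R}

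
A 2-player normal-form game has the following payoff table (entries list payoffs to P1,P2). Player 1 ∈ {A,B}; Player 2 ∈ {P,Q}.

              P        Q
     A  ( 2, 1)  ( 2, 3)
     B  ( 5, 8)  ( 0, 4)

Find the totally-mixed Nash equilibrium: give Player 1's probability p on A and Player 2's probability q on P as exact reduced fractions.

P1 indiff ⇒ q·2+(1-q)·2 = q·5+(1-q)·0 ⇒ q(-3) = (1-q)(-2) ⇒ q = 2/5
P2 indiff ⇒ p·1+(1-p)·8 = p·3+(1-p)·4 ⇒ p(-2) = (1-p)(-4) ⇒ p = 2/3

P1 mixes 2/3 on A; P2 mixes 2/5 on P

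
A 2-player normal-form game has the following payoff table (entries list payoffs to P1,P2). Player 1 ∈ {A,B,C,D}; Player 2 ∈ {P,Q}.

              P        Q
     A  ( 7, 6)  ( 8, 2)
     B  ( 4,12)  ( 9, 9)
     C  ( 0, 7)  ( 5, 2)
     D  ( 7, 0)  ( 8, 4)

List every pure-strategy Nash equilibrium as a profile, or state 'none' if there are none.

(A,P): NE
(A,Q): not NE [P1→B gives 9>8; P2→P gives 6>2]
(B,P): not NE [P1→D gives 7>4]
(B,Q): not NE [P2→P gives 12>9]
(C,P): not NE [P1→D gives 7>0]
(C,Q): not NE [P1→B gives 9>5; P2→P gives 7>2]
(D,P): not NE [P2→Q gives 4>0]
(D,Q): not NE [P1→B gives 9>8]

PSNE = {(A,P)}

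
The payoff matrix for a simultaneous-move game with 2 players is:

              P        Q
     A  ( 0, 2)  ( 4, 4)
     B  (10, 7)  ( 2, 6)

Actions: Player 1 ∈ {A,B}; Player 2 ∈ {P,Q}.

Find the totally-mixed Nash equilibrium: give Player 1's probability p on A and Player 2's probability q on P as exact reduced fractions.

P1 indiff ⇒ q·0+(1-q)·4 = q·10+(1-q)·2 ⇒ q(-10) = (1-q)(-2) ⇒ q = 1/6
P2 indiff ⇒ p·2+(1-p)·7 = p·4+(1-p)·6 ⇒ p(-2) = (1-p)(-1) ⇒ p = 1/3

p=1/3, q=1/6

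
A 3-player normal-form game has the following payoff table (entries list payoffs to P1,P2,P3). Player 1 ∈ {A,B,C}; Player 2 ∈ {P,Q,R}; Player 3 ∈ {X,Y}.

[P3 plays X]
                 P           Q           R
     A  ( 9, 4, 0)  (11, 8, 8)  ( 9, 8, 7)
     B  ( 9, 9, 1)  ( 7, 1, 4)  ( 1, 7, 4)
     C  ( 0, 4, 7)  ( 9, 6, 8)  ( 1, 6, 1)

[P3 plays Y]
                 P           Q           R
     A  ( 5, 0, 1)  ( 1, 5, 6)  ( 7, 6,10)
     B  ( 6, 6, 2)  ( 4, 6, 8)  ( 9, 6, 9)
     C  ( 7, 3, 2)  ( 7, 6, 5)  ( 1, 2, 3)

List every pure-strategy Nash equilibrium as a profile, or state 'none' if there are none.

NE set: (A,Q,X), (B,R,Y)

(A,P,X): not NE [P2→R gives 8>4; P3→Y gives 1>0]
(A,P,Y): not NE [P1→C gives 7>5; P2→R gives 6>0]
(A,Q,X): NE
(A,Q,Y): not NE [P1→C gives 7>1; P2→R gives 6>5; P3→X gives 8>6]
(A,R,X): not NE [P3→Y gives 10>7]
(A,R,Y): not NE [P1→B gives 9>7]
(B,P,X): not NE [P3→Y gives 2>1]
(B,P,Y): not NE [P1→C gives 7>6]
(B,Q,X): not NE [P1→A gives 11>7; P2→P gives 9>1; P3→Y gives 8>4]
(B,Q,Y): not NE [P1→C gives 7>4]
(B,R,X): not NE [P1→A gives 9>1; P2→P gives 9>7; P3→Y gives 9>4]
(B,R,Y): NE
(C,P,X): not NE [P1→B gives 9>0; P2→R gives 6>4]
(C,P,Y): not NE [P2→Q gives 6>3; P3→X gives 7>2]
(C,Q,X): not NE [P1→A gives 11>9]
(C,Q,Y): not NE [P3→X gives 8>5]
(C,R,X): not NE [P1→A gives 9>1; P3→Y gives 3>1]
(C,R,Y): not NE [P1→B gives 9>1; P2→Q gives 6>2]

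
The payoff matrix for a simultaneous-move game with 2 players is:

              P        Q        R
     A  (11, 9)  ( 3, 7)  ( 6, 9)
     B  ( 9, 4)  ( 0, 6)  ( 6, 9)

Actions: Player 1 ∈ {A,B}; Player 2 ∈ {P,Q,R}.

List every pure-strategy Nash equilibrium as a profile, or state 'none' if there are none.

Nash profiles: (A,P), (A,R), (B,R)

(A,P): NE
(A,Q): not NE [P2→R gives 9>7]
(A,R): NE
(B,P): not NE [P1→A gives 11>9; P2→R gives 9>4]
(B,Q): not NE [P1→A gives 3>0; P2→R gives 9>6]
(B,R): NE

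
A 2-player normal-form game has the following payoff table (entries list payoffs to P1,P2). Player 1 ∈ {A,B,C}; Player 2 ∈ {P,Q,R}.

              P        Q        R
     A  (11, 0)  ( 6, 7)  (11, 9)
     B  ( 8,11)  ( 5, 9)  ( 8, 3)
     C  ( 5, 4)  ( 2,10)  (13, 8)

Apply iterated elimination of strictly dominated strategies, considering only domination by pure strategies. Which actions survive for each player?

P1 drop B (A beats it: P:11>8 Q:6>5 R:11>8)
P2 drop P (Q beats it: A:7>0 C:10>4)
P1→{A,C} P2→{Q,R}

Survivors P1:{A,C} P2:{Q,R}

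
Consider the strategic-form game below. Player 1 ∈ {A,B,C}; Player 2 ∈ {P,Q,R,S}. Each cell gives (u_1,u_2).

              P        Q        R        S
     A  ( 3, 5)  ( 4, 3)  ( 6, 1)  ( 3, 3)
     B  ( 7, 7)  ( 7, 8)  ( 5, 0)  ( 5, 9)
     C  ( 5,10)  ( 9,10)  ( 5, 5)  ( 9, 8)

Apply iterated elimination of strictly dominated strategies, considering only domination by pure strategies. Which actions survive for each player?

P2 drop R (P beats it: A:5>1 B:7>0 C:10>5)
P1 drop A (B beats it: P:7>3 Q:7>4 S:5>3)
P1→{B,C} P2→{P,Q,S}

Survivors P1:{B,C} P2:{P,Q,S}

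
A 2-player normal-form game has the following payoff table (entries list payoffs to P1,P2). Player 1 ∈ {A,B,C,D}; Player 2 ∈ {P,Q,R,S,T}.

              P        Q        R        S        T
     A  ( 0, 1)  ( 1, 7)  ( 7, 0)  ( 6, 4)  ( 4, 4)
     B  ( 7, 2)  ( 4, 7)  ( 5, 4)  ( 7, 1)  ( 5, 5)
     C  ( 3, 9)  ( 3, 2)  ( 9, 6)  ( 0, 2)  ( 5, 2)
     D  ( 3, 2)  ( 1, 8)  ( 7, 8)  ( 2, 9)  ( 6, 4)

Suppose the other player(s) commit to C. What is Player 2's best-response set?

u_2(P vs C) = 9
u_2(Q vs C) = 2
u_2(R vs C) = 6
u_2(S vs C) = 2
u_2(T vs C) = 2
max payoff 9 at {P}

argmax u_2 = {P}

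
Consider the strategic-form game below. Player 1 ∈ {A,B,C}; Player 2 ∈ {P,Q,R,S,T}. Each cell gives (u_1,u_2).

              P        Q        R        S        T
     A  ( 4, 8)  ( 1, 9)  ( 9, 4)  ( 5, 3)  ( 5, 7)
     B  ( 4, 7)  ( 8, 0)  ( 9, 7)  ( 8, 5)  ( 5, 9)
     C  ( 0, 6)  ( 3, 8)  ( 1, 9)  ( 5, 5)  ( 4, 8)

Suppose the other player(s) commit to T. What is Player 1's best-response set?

u_1(A vs T) = 5
u_1(B vs T) = 5
u_1(C vs T) = 4
max payoff 5 at {A,B}

P1 best: {A,B}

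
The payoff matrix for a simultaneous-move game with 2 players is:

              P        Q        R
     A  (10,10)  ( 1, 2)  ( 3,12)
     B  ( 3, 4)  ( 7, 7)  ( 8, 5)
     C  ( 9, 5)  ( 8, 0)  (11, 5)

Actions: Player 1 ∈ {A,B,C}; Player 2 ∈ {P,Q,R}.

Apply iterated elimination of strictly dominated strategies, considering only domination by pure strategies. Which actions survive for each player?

Remaining: P1:{A,C} P2:{P,R}

P1 drop B (C beats it: P:9>3 Q:8>7 R:11>8)
P2 drop Q (P beats it: A:10>2 C:5>0)
P1→{A,C} P2→{P,R}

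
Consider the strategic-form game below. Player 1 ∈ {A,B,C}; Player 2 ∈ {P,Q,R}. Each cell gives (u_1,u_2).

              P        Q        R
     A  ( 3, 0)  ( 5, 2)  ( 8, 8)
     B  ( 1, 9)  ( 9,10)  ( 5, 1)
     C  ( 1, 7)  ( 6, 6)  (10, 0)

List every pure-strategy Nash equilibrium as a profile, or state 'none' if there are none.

(A,P): not NE [P2→R gives 8>0]
(A,Q): not NE [P1→B gives 9>5; P2→R gives 8>2]
(A,R): not NE [P1→C gives 10>8]
(B,P): not NE [P1→A gives 3>1; P2→Q gives 10>9]
(B,Q): NE
(B,R): not NE [P1→C gives 10>5; P2→Q gives 10>1]
(C,P): not NE [P1→A gives 3>1]
(C,Q): not NE [P1→B gives 9>6; P2→P gives 7>6]
(C,R): not NE [P2→P gives 7>0]

NE set: (B,Q)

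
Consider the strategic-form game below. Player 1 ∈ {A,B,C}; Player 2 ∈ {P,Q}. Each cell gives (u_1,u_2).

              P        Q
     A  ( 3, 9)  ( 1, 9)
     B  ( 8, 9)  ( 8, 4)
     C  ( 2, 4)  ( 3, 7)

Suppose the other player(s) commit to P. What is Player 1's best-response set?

argmax u_1 = {B}

u_1(A vs P) = 3
u_1(B vs P) = 8
u_1(C vs P) = 2
max payoff 8 at {B}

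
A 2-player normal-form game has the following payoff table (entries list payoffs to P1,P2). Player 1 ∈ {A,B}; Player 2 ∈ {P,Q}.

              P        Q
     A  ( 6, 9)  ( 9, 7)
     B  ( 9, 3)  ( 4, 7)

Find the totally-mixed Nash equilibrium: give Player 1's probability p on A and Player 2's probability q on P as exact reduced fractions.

P1 indiff ⇒ q·6+(1-q)·9 = q·9+(1-q)·4 ⇒ q(-3) = (1-q)(-5) ⇒ q = 5/8
P2 indiff ⇒ p·9+(1-p)·3 = p·7+(1-p)·7 ⇒ p(2) = (1-p)(4) ⇒ p = 2/3

p=2/3, q=5/8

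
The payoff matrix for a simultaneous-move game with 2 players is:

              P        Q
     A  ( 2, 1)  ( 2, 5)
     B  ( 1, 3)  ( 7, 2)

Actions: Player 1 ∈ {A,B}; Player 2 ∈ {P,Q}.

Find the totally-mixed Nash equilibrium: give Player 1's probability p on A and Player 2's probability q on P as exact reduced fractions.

P1 indiff ⇒ q·2+(1-q)·2 = q·1+(1-q)·7 ⇒ q(1) = (1-q)(5) ⇒ q = 5/6
P2 indiff ⇒ p·1+(1-p)·3 = p·5+(1-p)·2 ⇒ p(-4) = (1-p)(-1) ⇒ p = 1/5

p=1/5, q=5/6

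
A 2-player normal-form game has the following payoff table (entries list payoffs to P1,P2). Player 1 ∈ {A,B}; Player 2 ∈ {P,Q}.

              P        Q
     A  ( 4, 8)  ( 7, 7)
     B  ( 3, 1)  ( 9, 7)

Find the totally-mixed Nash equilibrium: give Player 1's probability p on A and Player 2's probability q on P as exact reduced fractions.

(p,q) = (6/7, 2/3)

P1 indiff ⇒ q·4+(1-q)·7 = q·3+(1-q)·9 ⇒ q(1) = (1-q)(2) ⇒ q = 2/3
P2 indiff ⇒ p·8+(1-p)·1 = p·7+(1-p)·7 ⇒ p(1) = (1-p)(6) ⇒ p = 6/7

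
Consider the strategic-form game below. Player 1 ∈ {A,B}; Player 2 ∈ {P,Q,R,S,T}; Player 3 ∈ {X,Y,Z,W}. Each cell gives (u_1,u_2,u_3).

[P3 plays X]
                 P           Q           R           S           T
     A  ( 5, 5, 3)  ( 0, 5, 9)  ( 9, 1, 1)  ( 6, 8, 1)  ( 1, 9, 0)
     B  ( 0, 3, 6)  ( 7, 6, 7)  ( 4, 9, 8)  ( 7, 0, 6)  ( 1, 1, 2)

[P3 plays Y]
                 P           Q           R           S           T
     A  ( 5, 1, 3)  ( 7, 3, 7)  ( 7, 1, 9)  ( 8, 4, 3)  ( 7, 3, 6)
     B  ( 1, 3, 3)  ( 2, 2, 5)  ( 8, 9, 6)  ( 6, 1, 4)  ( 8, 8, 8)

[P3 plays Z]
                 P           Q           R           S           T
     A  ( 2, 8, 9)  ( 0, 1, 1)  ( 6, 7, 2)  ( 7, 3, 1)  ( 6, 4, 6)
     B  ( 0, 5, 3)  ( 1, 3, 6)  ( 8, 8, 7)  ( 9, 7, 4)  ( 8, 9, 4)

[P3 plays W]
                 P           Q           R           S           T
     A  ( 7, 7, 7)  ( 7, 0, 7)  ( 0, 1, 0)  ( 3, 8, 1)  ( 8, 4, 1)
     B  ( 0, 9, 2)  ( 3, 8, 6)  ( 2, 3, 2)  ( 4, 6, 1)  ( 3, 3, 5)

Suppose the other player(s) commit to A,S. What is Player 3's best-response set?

argmax u_3 = {Y}

u_3(X vs A,S) = 1
u_3(Y vs A,S) = 3
u_3(Z vs A,S) = 1
u_3(W vs A,S) = 1
max payoff 3 at {Y}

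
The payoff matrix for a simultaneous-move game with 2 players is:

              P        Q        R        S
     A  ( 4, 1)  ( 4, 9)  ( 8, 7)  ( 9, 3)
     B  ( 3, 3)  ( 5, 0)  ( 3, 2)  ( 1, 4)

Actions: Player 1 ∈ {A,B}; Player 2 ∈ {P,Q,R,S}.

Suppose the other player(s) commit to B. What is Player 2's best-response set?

P2 best: {S}

u_2(P vs B) = 3
u_2(Q vs B) = 0
u_2(R vs B) = 2
u_2(S vs B) = 4
max payoff 4 at {S}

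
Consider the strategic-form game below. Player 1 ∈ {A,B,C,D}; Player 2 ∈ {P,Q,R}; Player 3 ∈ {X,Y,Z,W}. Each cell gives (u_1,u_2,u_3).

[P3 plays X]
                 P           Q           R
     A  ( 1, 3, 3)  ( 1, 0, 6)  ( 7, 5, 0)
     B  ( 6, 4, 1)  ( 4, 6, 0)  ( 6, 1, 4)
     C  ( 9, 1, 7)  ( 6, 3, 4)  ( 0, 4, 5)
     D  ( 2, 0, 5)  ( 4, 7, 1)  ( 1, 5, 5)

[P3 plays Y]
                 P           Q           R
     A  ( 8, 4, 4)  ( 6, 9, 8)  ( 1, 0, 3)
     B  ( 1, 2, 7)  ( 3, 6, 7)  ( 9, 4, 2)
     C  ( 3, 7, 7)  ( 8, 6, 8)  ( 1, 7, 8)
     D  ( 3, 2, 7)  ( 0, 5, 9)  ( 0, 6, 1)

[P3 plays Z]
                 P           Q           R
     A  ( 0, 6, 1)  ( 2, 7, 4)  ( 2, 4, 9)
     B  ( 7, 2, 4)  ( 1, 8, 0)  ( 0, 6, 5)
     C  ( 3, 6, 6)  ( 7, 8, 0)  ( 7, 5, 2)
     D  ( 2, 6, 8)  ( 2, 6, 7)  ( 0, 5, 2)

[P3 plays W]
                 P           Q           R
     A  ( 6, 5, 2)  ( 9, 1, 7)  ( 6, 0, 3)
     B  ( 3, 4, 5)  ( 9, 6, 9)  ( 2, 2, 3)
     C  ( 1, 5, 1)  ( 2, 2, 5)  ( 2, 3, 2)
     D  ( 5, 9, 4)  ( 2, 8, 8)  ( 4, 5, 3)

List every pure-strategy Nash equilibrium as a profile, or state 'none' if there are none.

(A,P,X): not NE [P1→C gives 9>1; P2→R gives 5>3; P3→Y gives 4>3]
(A,P,Y): not NE [P2→Q gives 9>4]
(A,P,Z): not NE [P1→B gives 7>0; P2→Q gives 7>6; P3→Y gives 4>1]
(A,P,W): not NE [P3→Y gives 4>2]
(A,Q,X): not NE [P1→C gives 6>1; P2→R gives 5>0; P3→Y gives 8>6]
(A,Q,Y): not NE [P1→C gives 8>6]
(A,Q,Z): not NE [P1→C gives 7>2; P3→Y gives 8>4]
(A,Q,W): not NE [P2→P gives 5>1; P3→Y gives 8>7]
(A,R,X): not NE [P3→Z gives 9>0]
(A,R,Y): not NE [P1→B gives 9>1; P2→Q gives 9>0; P3→Z gives 9>3]
(A,R,Z): not NE [P1→C gives 7>2; P2→Q gives 7>4]
(A,R,W): not NE [P2→P gives 5>0; P3→Z gives 9>3]
(B,P,X): not NE [P1→C gives 9>6; P2→Q gives 6>4; P3→Y gives 7>1]
(B,P,Y): not NE [P1→A gives 8>1; P2→Q gives 6>2]
(B,P,Z): not NE [P2→Q gives 8>2; P3→Y gives 7>4]
(B,P,W): not NE [P1→A gives 6>3; P2→Q gives 6>4; P3→Y gives 7>5]
(B,Q,X): not NE [P1→C gives 6>4; P3→W gives 9>0]
(B,Q,Y): not NE [P1→C gives 8>3; P3→W gives 9>7]
(B,Q,Z): not NE [P1→C gives 7>1; P3→W gives 9>0]
(B,Q,W): NE
(B,R,X): not NE [P1→A gives 7>6; P2→Q gives 6>1; P3→Z gives 5>4]
(B,R,Y): not NE [P2→Q gives 6>4; P3→Z gives 5>2]
(B,R,Z): not NE [P1→C gives 7>0; P2→Q gives 8>6]
(B,R,W): not NE [P1→A gives 6>2; P2→Q gives 6>2; P3→Z gives 5>3]
(C,P,X): not NE [P2→R gives 4>1]
(C,P,Y): not NE [P1→A gives 8>3]
(C,P,Z): not NE [P1→B gives 7>3; P2→Q gives 8>6; P3→Y gives 7>6]
(C,P,W): not NE [P1→A gives 6>1; P3→Y gives 7>1]
(C,Q,X): not NE [P2→R gives 4>3; P3→Y gives 8>4]
(C,Q,Y): not NE [P2→R gives 7>6]
(C,Q,Z): not NE [P3→Y gives 8>0]
(C,Q,W): not NE [P1→B gives 9>2; P2→P gives 5>2; P3→Y gives 8>5]
(C,R,X): not NE [P1→A gives 7>0; P3→Y gives 8>5]
(C,R,Y): not NE [P1→B gives 9>1]
(C,R,Z): not NE [P2→Q gives 8>5; P3→Y gives 8>2]
(C,R,W): not NE [P1→A gives 6>2; P2→P gives 5>3; P3→Y gives 8>2]
(D,P,X): not NE [P1→C gives 9>2; P2→Q gives 7>0; P3→Z gives 8>5]
(D,P,Y): not NE [P1→A gives 8>3; P2→R gives 6>2; P3→Z gives 8>7]
(D,P,Z): not NE [P1→B gives 7>2]
(D,P,W): not NE [P1→A gives 6>5; P3→Z gives 8>4]
(D,Q,X): not NE [P1→C gives 6>4; P3→Y gives 9>1]
(D,Q,Y): not NE [P1→C gives 8>0; P2→R gives 6>5]
(D,Q,Z): not NE [P1→C gives 7>2; P3→Y gives 9>7]
(D,Q,W): not NE [P1→B gives 9>2; P2→P gives 9>8; P3→Y gives 9>8]
(D,R,X): not NE [P1→A gives 7>1; P2→Q gives 7>5]
(D,R,Y): not NE [P1→B gives 9>0; P3→X gives 5>1]
(D,R,Z): not NE [P1→C gives 7>0; P2→Q gives 6>5; P3→X gives 5>2]
(D,R,W): not NE [P1→A gives 6>4; P2→P gives 9>5; P3→X gives 5>3]

NE set: (B,Q,W)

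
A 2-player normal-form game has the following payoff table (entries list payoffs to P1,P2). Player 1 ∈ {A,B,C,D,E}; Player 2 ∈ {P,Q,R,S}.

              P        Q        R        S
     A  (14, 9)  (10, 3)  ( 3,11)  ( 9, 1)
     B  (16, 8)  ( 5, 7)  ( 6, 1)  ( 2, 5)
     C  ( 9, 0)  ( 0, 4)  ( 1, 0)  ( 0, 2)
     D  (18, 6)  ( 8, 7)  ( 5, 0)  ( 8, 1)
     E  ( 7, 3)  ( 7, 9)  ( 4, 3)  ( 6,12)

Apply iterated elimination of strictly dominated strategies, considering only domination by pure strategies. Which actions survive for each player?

Remaining: P1:{A,B,D} P2:{P,Q,R}

P1 drop C (A beats it: P:14>9 Q:10>0 R:3>1 S:9>0)
P1 drop E (D beats it: P:18>7 Q:8>7 R:5>4 S:8>6)
P2 drop S (P beats it: A:9>1 B:8>5 D:6>1)
P1→{A,B,D} P2→{P,Q,R}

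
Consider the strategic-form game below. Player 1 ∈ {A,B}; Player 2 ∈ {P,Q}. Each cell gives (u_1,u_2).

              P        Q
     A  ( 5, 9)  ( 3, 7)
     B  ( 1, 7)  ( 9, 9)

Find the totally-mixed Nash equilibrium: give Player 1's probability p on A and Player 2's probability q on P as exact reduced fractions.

P1 indiff ⇒ q·5+(1-q)·3 = q·1+(1-q)·9 ⇒ q(4) = (1-q)(6) ⇒ q = 3/5
P2 indiff ⇒ p·9+(1-p)·7 = p·7+(1-p)·9 ⇒ p(2) = (1-p)(2) ⇒ p = 1/2

(p,q) = (1/2, 3/5)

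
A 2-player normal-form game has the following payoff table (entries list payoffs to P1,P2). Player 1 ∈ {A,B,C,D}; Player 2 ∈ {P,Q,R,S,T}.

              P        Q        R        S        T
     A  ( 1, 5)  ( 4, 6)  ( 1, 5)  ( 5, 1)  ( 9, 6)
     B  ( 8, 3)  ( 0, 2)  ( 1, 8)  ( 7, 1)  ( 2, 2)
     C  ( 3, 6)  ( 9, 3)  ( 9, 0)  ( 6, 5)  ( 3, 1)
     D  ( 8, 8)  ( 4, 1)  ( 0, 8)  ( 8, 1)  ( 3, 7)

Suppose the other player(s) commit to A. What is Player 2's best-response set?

u_2(P vs A) = 5
u_2(Q vs A) = 6
u_2(R vs A) = 5
u_2(S vs A) = 1
u_2(T vs A) = 6
max payoff 6 at {Q,T}

BR_2 = {Q,T}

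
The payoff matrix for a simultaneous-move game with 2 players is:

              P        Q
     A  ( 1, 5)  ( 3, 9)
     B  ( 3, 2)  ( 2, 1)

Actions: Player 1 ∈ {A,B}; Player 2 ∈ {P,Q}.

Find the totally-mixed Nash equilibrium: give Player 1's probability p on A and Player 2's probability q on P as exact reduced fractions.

P1 mixes 1/5 on A; P2 mixes 1/3 on P

P1 indiff ⇒ q·1+(1-q)·3 = q·3+(1-q)·2 ⇒ q(-2) = (1-q)(-1) ⇒ q = 1/3
P2 indiff ⇒ p·5+(1-p)·2 = p·9+(1-p)·1 ⇒ p(-4) = (1-p)(-1) ⇒ p = 1/5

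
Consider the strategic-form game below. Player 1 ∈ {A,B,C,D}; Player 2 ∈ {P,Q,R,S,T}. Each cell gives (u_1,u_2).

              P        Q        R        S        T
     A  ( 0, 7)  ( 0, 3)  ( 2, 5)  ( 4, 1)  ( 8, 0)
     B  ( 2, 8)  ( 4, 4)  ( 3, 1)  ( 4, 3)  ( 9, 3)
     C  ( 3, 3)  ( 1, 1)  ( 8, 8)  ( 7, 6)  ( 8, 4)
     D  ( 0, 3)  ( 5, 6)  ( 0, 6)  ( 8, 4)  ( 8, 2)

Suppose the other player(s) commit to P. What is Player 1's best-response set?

BR_1 = {C}

u_1(A vs P) = 0
u_1(B vs P) = 2
u_1(C vs P) = 3
u_1(D vs P) = 0
max payoff 3 at {C}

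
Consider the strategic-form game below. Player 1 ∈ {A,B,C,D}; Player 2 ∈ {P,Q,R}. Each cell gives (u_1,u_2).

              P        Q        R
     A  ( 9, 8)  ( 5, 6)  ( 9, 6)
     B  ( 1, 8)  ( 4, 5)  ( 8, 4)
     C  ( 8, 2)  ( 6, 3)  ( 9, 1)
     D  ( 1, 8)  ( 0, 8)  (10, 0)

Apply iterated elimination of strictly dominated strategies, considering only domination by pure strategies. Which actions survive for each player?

P1 drop B (A beats it: P:9>1 Q:5>4 R:9>8)
P2 drop R (P beats it: A:8>6 C:2>1 D:8>0)
P1 drop D (A beats it: P:9>1 Q:5>0)
P1→{A,C} P2→{P,Q}

Survivors P1:{A,C} P2:{P,Q}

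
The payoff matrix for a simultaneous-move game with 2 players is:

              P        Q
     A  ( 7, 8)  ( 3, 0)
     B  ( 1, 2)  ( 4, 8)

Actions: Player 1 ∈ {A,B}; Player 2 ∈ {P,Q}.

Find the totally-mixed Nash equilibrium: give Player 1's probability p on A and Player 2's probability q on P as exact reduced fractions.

(p,q) = (3/7, 1/7)

P1 indiff ⇒ q·7+(1-q)·3 = q·1+(1-q)·4 ⇒ q(6) = (1-q)(1) ⇒ q = 1/7
P2 indiff ⇒ p·8+(1-p)·2 = p·0+(1-p)·8 ⇒ p(8) = (1-p)(6) ⇒ p = 3/7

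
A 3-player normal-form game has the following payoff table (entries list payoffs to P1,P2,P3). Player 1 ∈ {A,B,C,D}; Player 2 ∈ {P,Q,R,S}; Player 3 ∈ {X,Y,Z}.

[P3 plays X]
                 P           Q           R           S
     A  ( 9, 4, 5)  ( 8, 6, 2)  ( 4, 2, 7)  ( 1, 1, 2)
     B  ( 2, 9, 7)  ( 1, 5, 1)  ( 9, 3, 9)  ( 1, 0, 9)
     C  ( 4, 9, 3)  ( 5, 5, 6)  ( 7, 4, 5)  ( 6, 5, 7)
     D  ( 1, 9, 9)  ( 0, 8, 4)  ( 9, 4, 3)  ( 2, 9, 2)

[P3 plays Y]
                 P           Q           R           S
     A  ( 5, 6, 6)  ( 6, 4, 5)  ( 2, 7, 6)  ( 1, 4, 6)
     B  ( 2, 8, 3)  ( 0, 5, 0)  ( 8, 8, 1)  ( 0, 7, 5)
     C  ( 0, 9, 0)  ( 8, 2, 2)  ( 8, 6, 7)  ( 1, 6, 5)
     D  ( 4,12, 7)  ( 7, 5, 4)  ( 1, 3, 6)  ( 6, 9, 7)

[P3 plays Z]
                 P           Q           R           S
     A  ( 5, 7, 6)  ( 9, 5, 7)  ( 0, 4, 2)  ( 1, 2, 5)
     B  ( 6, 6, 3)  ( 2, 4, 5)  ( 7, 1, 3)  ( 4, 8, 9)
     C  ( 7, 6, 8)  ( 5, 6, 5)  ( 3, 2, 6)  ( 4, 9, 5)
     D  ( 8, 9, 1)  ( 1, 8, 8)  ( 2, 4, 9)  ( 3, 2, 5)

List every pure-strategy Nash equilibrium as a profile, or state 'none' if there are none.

(A,P,X): not NE [P2→Q gives 6>4; P3→Z gives 6>5]
(A,P,Y): not NE [P2→R gives 7>6]
(A,P,Z): not NE [P1→D gives 8>5]
(A,Q,X): not NE [P3→Z gives 7>2]
(A,Q,Y): not NE [P1→C gives 8>6; P2→R gives 7>4; P3→Z gives 7>5]
(A,Q,Z): not NE [P2→P gives 7>5]
(A,R,X): not NE [P1→D gives 9>4; P2→Q gives 6>2]
(A,R,Y): not NE [P1→C gives 8>2; P3→X gives 7>6]
(A,R,Z): not NE [P1→B gives 7>0; P2→P gives 7>4; P3→X gives 7>2]
(A,S,X): not NE [P1→C gives 6>1; P2→Q gives 6>1; P3→Y gives 6>2]
(A,S,Y): not NE [P1→D gives 6>1; P2→R gives 7>4]
(A,S,Z): not NE [P1→C gives 4>1; P2→P gives 7>2; P3→Y gives 6>5]
(B,P,X): not NE [P1→A gives 9>2]
(B,P,Y): not NE [P1→A gives 5>2; P3→X gives 7>3]
(B,P,Z): not NE [P1→D gives 8>6; P2→S gives 8>6; P3→X gives 7>3]
(B,Q,X): not NE [P1→A gives 8>1; P2→P gives 9>5; P3→Z gives 5>1]
(B,Q,Y): not NE [P1→C gives 8>0; P2→R gives 8>5; P3→Z gives 5>0]
(B,Q,Z): not NE [P1→A gives 9>2; P2→S gives 8>4]
(B,R,X): not NE [P2→P gives 9>3]
(B,R,Y): not NE [P3→X gives 9>1]
(B,R,Z): not NE [P2→S gives 8>1; P3→X gives 9>3]
(B,S,X): not NE [P1→C gives 6>1; P2→P gives 9>0]
(B,S,Y): not NE [P1→D gives 6>0; P2→R gives 8>7; P3→Z gives 9>5]
(B,S,Z): NE
(C,P,X): not NE [P1→A gives 9>4; P3→Z gives 8>3]
(C,P,Y): not NE [P1→A gives 5>0; P3→Z gives 8>0]
(C,P,Z): not NE [P1→D gives 8>7; P2→S gives 9>6]
(C,Q,X): not NE [P1→A gives 8>5; P2→P gives 9>5]
(C,Q,Y): not NE [P2→P gives 9>2; P3→X gives 6>2]
(C,Q,Z): not NE [P1→A gives 9>5; P2→S gives 9>6; P3→X gives 6>5]
(C,R,X): not NE [P1→D gives 9>7; P2→P gives 9>4; P3→Y gives 7>5]
(C,R,Y): not NE [P2→P gives 9>6]
(C,R,Z): not NE [P1→B gives 7>3; P2→S gives 9>2; P3→Y gives 7>6]
(C,S,X): not NE [P2→P gives 9>5]
(C,S,Y): not NE [P1→D gives 6>1; P2→P gives 9>6; P3→X gives 7>5]
(C,S,Z): not NE [P3→X gives 7>5]
(D,P,X): not NE [P1→A gives 9>1]
(D,P,Y): not NE [P1→A gives 5>4; P3→X gives 9>7]
(D,P,Z): not NE [P3→X gives 9>1]
(D,Q,X): not NE [P1→A gives 8>0; P2→S gives 9>8; P3→Z gives 8>4]
(D,Q,Y): not NE [P1→C gives 8>7; P2→P gives 12>5; P3→Z gives 8>4]
(D,Q,Z): not NE [P1→A gives 9>1; P2→P gives 9>8]
(D,R,X): not NE [P2→S gives 9>4; P3→Z gives 9>3]
(D,R,Y): not NE [P1→C gives 8>1; P2→P gives 12>3; P3→Z gives 9>6]
(D,R,Z): not NE [P1→B gives 7>2; P2→P gives 9>4]
(D,S,X): not NE [P1→C gives 6>2; P3→Y gives 7>2]
(D,S,Y): not NE [P2→P gives 12>9]
(D,S,Z): not NE [P1→C gives 4>3; P2→P gives 9>2; P3→Y gives 7>5]

NE set: (B,S,Z)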